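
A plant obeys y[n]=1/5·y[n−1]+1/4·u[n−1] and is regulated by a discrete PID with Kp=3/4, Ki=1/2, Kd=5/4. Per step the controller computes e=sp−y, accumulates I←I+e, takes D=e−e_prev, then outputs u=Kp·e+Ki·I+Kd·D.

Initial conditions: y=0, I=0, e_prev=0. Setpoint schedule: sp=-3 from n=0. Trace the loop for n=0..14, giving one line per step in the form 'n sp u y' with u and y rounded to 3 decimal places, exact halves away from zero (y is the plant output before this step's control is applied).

0 -3 -7.500 0.000
1 -3 -0.563 -1.875
2 -3 -6.867 -0.516
3 -3 -3.149 -1.820
4 -3 -7.041 -1.151
5 -3 -5.032 -1.991
6 -3 -7.422 -1.656
7 -3 -6.349 -2.187
8 -3 -7.824 -2.025
9 -3 -7.268 -2.361
10 -3 -8.188 -2.289
11 -3 -7.915 -2.505
12 -3 -8.494 -2.480
13 -3 -8.373 -2.620
14 -3 -8.744 -2.617

(exact arithmetic carried between steps; '≈' marks a value shown rounded to 6 d.p. or computed from one; I and e_prev carry over from the previous line; the table rounds u and y to 3 d.p., halves away from zero)
n=0: y=0, sp=-3, e=sp−y=-3; I=-3, D=e−e_prev=-3; u=3/4·(-3)+1/2·(-3)+5/4·(-3)=-7.5; next y=1/5·0+1/4·(-7.5)=-1.875
n=1: y=-1.875, sp=-3, e=sp−y=-1.125; I=-4.125, D=e−e_prev=1.875; u=3/4·(-1.125)+1/2·(-4.125)+5/4·1.875=-0.5625; next y=1/5·(-1.875)+1/4·(-0.5625)=-0.515625
n=2: y=-0.515625, sp=-3, e=sp−y=-2.484375; I=-6.609375, D=e−e_prev=-1.359375; u=3/4·(-2.484375)+1/2·(-6.609375)+5/4·(-1.359375)≈-6.867188; next y=1/5·(-0.515625)+1/4·(-6.867188)≈-1.819922
n=3: y≈-1.819922, sp=-3, e=sp−y≈-1.180078; I≈-7.789453, D=e−e_prev≈1.304297; u=3/4·(-1.180078)+1/2·(-7.789453)+5/4·1.304297≈-3.149414; next y=1/5·(-1.819922)+1/4·(-3.149414)≈-1.151338
n=4: y≈-1.151338, sp=-3, e=sp−y≈-1.848662; I≈-9.638115, D=e−e_prev≈-0.668584; u=3/4·(-1.848662)+1/2·(-9.638115)+5/4·(-0.668584)≈-7.041284; next y=1/5·(-1.151338)+1/4·(-7.041284)≈-1.990589
n=5: y≈-1.990589, sp=-3, e=sp−y≈-1.009411; I≈-10.647527, D=e−e_prev≈0.839251; u=3/4·(-1.009411)+1/2·(-10.647527)+5/4·0.839251≈-5.031758; next y=1/5·(-1.990589)+1/4·(-5.031758)≈-1.656057
n=6: y≈-1.656057, sp=-3, e=sp−y≈-1.343943; I≈-11.991469, D=e−e_prev≈-0.334531; u=3/4·(-1.343943)+1/2·(-11.991469)+5/4·(-0.334531)≈-7.421856; next y=1/5·(-1.656057)+1/4·(-7.421856)≈-2.186675
n=7: y≈-2.186675, sp=-3, e=sp−y≈-0.813325; I≈-12.804794, D=e−e_prev≈0.530618; u=3/4·(-0.813325)+1/2·(-12.804794)+5/4·0.530618≈-6.349118; next y=1/5·(-2.186675)+1/4·(-6.349118)≈-2.024615
n=8: y≈-2.024615, sp=-3, e=sp−y≈-0.975385; I≈-13.780179, D=e−e_prev≈-0.162061; u=3/4·(-0.975385)+1/2·(-13.780179)+5/4·(-0.162061)≈-7.824205; next y=1/5·(-2.024615)+1/4·(-7.824205)≈-2.360974
n=9: y≈-2.360974, sp=-3, e=sp−y≈-0.639026; I≈-14.419205, D=e−e_prev≈0.336360; u=3/4·(-0.639026)+1/2·(-14.419205)+5/4·0.336360≈-7.268423; next y=1/5·(-2.360974)+1/4·(-7.268423)≈-2.289300
n=10: y≈-2.289300, sp=-3, e=sp−y≈-0.710700; I≈-15.129905, D=e−e_prev≈-0.071674; u=3/4·(-0.710700)+1/2·(-15.129905)+5/4·(-0.071674)≈-8.187569; next y=1/5·(-2.289300)+1/4·(-8.187569)≈-2.504752
n=11: y≈-2.504752, sp=-3, e=sp−y≈-0.495248; I≈-15.625152, D=e−e_prev≈0.215452; u=3/4·(-0.495248)+1/2·(-15.625152)+5/4·0.215452≈-7.914697; next y=1/5·(-2.504752)+1/4·(-7.914697)≈-2.479625
n=12: y≈-2.479625, sp=-3, e=sp−y≈-0.520375; I≈-16.145528, D=e−e_prev≈-0.025128; u=3/4·(-0.520375)+1/2·(-16.145528)+5/4·(-0.025128)≈-8.494455; next y=1/5·(-2.479625)+1/4·(-8.494455)≈-2.619539
n=13: y≈-2.619539, sp=-3, e=sp−y≈-0.380461; I≈-16.525989, D=e−e_prev≈0.139914; u=3/4·(-0.380461)+1/2·(-16.525989)+5/4·0.139914≈-8.373448; next y=1/5·(-2.619539)+1/4·(-8.373448)≈-2.617270
n=14: y≈-2.617270, sp=-3, e=sp−y≈-0.382730; I≈-16.908719, D=e−e_prev≈-0.002269; u=3/4·(-0.382730)+1/2·(-16.908719)+5/4·(-0.002269)≈-8.744243; next y=1/5·(-2.617270)+1/4·(-8.744243)≈-2.709515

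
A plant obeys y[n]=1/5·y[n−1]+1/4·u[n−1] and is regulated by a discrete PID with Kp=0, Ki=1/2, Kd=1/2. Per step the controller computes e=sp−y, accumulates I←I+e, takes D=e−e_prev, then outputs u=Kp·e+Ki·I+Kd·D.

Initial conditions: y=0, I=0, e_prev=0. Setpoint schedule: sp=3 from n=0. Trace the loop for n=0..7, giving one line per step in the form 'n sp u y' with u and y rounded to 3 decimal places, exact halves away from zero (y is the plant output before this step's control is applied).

0 3 3.000 0.000
1 3 2.250 0.750
2 3 3.788 0.713
3 3 4.536 1.089
4 3 5.417 1.352
5 3 6.099 1.625
6 3 6.698 1.850
7 3 7.191 2.045

(exact arithmetic carried between steps; '≈' marks a value shown rounded to 6 d.p. or computed from one; I and e_prev carry over from the previous line; the table rounds u and y to 3 d.p., halves away from zero)
n=0: y=0, sp=3, e=sp−y=3; I=3, D=e−e_prev=3; u=0·3+1/2·3+1/2·3=3; next y=1/5·0+1/4·3=0.75
n=1: y=0.75, sp=3, e=sp−y=2.25; I=5.25, D=e−e_prev=-0.75; u=0·2.25+1/2·5.25+1/2·(-0.75)=2.25; next y=1/5·0.75+1/4·2.25=0.7125
n=2: y=0.7125, sp=3, e=sp−y=2.2875; I=7.5375, D=e−e_prev=0.0375; u=0·2.2875+1/2·7.5375+1/2·0.0375=3.7875; next y=1/5·0.7125+1/4·3.7875=1.089375
n=3: y=1.089375, sp=3, e=sp−y=1.910625; I=9.448125, D=e−e_prev=-0.376875; u=0·1.910625+1/2·9.448125+1/2·(-0.376875)=4.535625; next y=1/5·1.089375+1/4·4.535625≈1.351781
n=4: y≈1.351781, sp=3, e=sp−y≈1.648219; I≈11.096344, D=e−e_prev≈-0.262406; u=0·1.648219+1/2·11.096344+1/2·(-0.262406)≈5.416969; next y=1/5·1.351781+1/4·5.416969≈1.624598
n=5: y≈1.624598, sp=3, e=sp−y≈1.375402; I≈12.471745, D=e−e_prev≈-0.272817; u=0·1.375402+1/2·12.471745+1/2·(-0.272817)≈6.099464; next y=1/5·1.624598+1/4·6.099464≈1.849786
n=6: y≈1.849786, sp=3, e=sp−y≈1.150214; I≈13.621960, D=e−e_prev≈-0.225187; u=0·1.150214+1/2·13.621960+1/2·(-0.225187)≈6.698386; next y=1/5·1.849786+1/4·6.698386≈2.044554
n=7: y≈2.044554, sp=3, e=sp−y≈0.955446; I≈14.577406, D=e−e_prev≈-0.194768; u=0·0.955446+1/2·14.577406+1/2·(-0.194768)≈7.191319; next y=1/5·2.044554+1/4·7.191319≈2.206740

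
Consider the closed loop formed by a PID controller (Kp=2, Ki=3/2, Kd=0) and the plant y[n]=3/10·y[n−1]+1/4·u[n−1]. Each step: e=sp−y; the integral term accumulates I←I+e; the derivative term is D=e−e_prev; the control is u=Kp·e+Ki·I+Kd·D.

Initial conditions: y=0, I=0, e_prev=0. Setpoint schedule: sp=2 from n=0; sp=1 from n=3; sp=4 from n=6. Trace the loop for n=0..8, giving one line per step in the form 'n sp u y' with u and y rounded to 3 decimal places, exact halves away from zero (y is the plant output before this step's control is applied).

(exact arithmetic carried between steps; '≈' marks a value shown rounded to 6 d.p. or computed from one; I and e_prev carry over from the previous line; the table rounds u and y to 3 d.p., halves away from zero)
n=0: y=0, sp=2, e=sp−y=2; I=2, D=e−e_prev=2; u=2·2+3/2·2+0·2=7; next y=3/10·0+1/4·7=1.75
n=1: y=1.75, sp=2, e=sp−y=0.25; I=2.25, D=e−e_prev=-1.75; u=2·0.25+3/2·2.25+0·(-1.75)=3.875; next y=3/10·1.75+1/4·3.875=1.49375
n=2: y=1.49375, sp=2, e=sp−y=0.50625; I=2.75625, D=e−e_prev=0.25625; u=2·0.50625+3/2·2.75625+0·0.25625=5.146875; next y=3/10·1.49375+1/4·5.146875≈1.734844
n=3: y≈1.734844, sp=1, e=sp−y≈-0.734844; I≈2.021406, D=e−e_prev≈-1.241094; u=2·(-0.734844)+3/2·2.021406+0·(-1.241094)≈1.562422; next y=3/10·1.734844+1/4·1.562422≈0.911059
n=4: y≈0.911059, sp=1, e=sp−y≈0.088941; I≈2.110348, D=e−e_prev≈0.823785; u=2·0.088941+3/2·2.110348+0·0.823785≈3.343404; next y=3/10·0.911059+1/4·3.343404≈1.109169
n=5: y≈1.109169, sp=1, e=sp−y≈-0.109169; I≈2.001179, D=e−e_prev≈-0.198110; u=2·(-0.109169)+3/2·2.001179+0·(-0.198110)≈2.783431; next y=3/10·1.109169+1/4·2.783431≈1.028608
n=6: y≈1.028608, sp=4, e=sp−y≈2.971392; I≈4.972571, D=e−e_prev≈3.080560; u=2·2.971392+3/2·4.972571+0·3.080560≈13.401639; next y=3/10·1.028608+1/4·13.401639≈3.658992
n=7: y≈3.658992, sp=4, e=sp−y≈0.341008; I≈5.313578, D=e−e_prev≈-2.630384; u=2·0.341008+3/2·5.313578+0·(-2.630384)≈8.652383; next y=3/10·3.658992+1/4·8.652383≈3.260793
n=8: y≈3.260793, sp=4, e=sp−y≈0.739207; I≈6.052785, D=e−e_prev≈0.398199; u=2·0.739207+3/2·6.052785+0·0.398199≈10.557591; next y=3/10·3.260793+1/4·10.557591≈3.617636

0 2 7.000 0.000
1 2 3.875 1.750
2 2 5.147 1.494
3 1 1.562 1.735
4 1 3.343 0.911
5 1 2.783 1.109
6 4 13.402 1.029
7 4 8.652 3.659
8 4 10.558 3.261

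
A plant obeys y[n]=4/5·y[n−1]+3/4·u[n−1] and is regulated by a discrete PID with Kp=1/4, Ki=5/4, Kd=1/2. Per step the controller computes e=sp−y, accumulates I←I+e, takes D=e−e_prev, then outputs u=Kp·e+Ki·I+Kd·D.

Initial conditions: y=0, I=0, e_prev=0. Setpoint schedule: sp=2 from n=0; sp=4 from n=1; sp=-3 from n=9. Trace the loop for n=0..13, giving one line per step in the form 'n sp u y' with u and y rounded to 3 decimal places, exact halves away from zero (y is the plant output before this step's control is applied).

0 2 4.000 0.000
1 4 3.500 3.000
2 4 1.200 5.025
3 4 1.141 4.920
4 4 0.195 4.792
5 4 0.765 3.980
6 4 0.828 3.758
7 4 1.281 3.628
8 4 1.211 3.863
9 -3 -12.771 3.998
10 -3 2.805 -6.380
11 -3 -4.919 -3.000
12 -3 2.949 -6.089
13 -3 -1.593 -2.659

(exact arithmetic carried between steps; '≈' marks a value shown rounded to 6 d.p. or computed from one; I and e_prev carry over from the previous line; the table rounds u and y to 3 d.p., halves away from zero)
n=0: y=0, sp=2, e=sp−y=2; I=2, D=e−e_prev=2; u=1/4·2+5/4·2+1/2·2=4; next y=4/5·0+3/4·4=3
n=1: y=3, sp=4, e=sp−y=1; I=3, D=e−e_prev=-1; u=1/4·1+5/4·3+1/2·(-1)=3.5; next y=4/5·3+3/4·3.5=5.025
n=2: y=5.025, sp=4, e=sp−y=-1.025; I=1.975, D=e−e_prev=-2.025; u=1/4·(-1.025)+5/4·1.975+1/2·(-2.025)=1.2; next y=4/5·5.025+3/4·1.2=4.92
n=3: y=4.92, sp=4, e=sp−y=-0.92; I=1.055, D=e−e_prev=0.105; u=1/4·(-0.92)+5/4·1.055+1/2·0.105=1.14125; next y=4/5·4.92+3/4·1.14125≈4.791938
n=4: y≈4.791938, sp=4, e=sp−y≈-0.791938; I≈0.263063, D=e−e_prev≈0.128063; u=1/4·(-0.791938)+5/4·0.263063+1/2·0.128063≈0.194875; next y=4/5·4.791938+3/4·0.194875≈3.979706
n=5: y≈3.979706, sp=4, e=sp−y≈0.020294; I≈0.283356, D=e−e_prev≈0.812231; u=1/4·0.020294+5/4·0.283356+1/2·0.812231≈0.765384; next y=4/5·3.979706+3/4·0.765384≈3.757803
n=6: y≈3.757803, sp=4, e=sp−y≈0.242197; I≈0.525553, D=e−e_prev≈0.221903; u=1/4·0.242197+5/4·0.525553+1/2·0.221903≈0.828442; next y=4/5·3.757803+3/4·0.828442≈3.627574
n=7: y≈3.627574, sp=4, e=sp−y≈0.372426; I≈0.897979, D=e−e_prev≈0.130229; u=1/4·0.372426+5/4·0.897979+1/2·0.130229≈1.280695; next y=4/5·3.627574+3/4·1.280695≈3.862580
n=8: y≈3.862580, sp=4, e=sp−y≈0.137420; I≈1.035399, D=e−e_prev≈-0.235006; u=1/4·0.137420+5/4·1.035399+1/2·(-0.235006)≈1.211100; next y=4/5·3.862580+3/4·1.211100≈3.998389
n=9: y≈3.998389, sp=-3, e=sp−y≈-6.998389; I≈-5.962991, D=e−e_prev≈-7.135809; u=1/4·(-6.998389)+5/4·(-5.962991)+1/2·(-7.135809)≈-12.771240; next y=4/5·3.998389+3/4·(-12.771240)≈-6.379719
n=10: y≈-6.379719, sp=-3, e=sp−y≈3.379719; I≈-2.583272, D=e−e_prev≈10.378108; u=1/4·3.379719+5/4·(-2.583272)+1/2·10.378108≈2.804894; next y=4/5·(-6.379719)+3/4·2.804894≈-3.000105
n=11: y≈-3.000105, sp=-3, e=sp−y≈0.000105; I≈-2.583167, D=e−e_prev≈-3.379614; u=1/4·0.000105+5/4·(-2.583167)+1/2·(-3.379614)≈-4.918740; next y=4/5·(-3.000105)+3/4·(-4.918740)≈-6.089139
n=12: y≈-6.089139, sp=-3, e=sp−y≈3.089139; I≈0.505971, D=e−e_prev≈3.089034; u=1/4·3.089139+5/4·0.505971+1/2·3.089034≈2.949266; next y=4/5·(-6.089139)+3/4·2.949266≈-2.659362
n=13: y≈-2.659362, sp=-3, e=sp−y≈-0.340638; I≈0.165333, D=e−e_prev≈-3.429777; u=1/4·(-0.340638)+5/4·0.165333+1/2·(-3.429777)≈-1.593382; next y=4/5·(-2.659362)+3/4·(-1.593382)≈-3.322526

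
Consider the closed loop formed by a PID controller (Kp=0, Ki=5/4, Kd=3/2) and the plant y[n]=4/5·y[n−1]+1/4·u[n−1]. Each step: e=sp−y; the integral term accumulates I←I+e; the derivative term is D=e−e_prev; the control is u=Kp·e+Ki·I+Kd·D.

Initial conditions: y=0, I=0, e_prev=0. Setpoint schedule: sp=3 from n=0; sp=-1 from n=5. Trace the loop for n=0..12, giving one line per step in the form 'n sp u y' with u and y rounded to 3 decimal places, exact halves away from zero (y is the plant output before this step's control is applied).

(exact arithmetic carried between steps; '≈' marks a value shown rounded to 6 d.p. or computed from one; I and e_prev carry over from the previous line; the table rounds u and y to 3 d.p., halves away from zero)
n=0: y=0, sp=3, e=sp−y=3; I=3, D=e−e_prev=3; u=0·3+5/4·3+3/2·3=8.25; next y=4/5·0+1/4·8.25=2.0625
n=1: y=2.0625, sp=3, e=sp−y=0.9375; I=3.9375, D=e−e_prev=-2.0625; u=0·0.9375+5/4·3.9375+3/2·(-2.0625)=1.828125; next y=4/5·2.0625+1/4·1.828125≈2.107031
n=2: y≈2.107031, sp=3, e=sp−y≈0.892969; I≈4.830469, D=e−e_prev≈-0.044531; u=0·0.892969+5/4·4.830469+3/2·(-0.044531)≈5.971289; next y=4/5·2.107031+1/4·5.971289≈3.178447
n=3: y≈3.178447, sp=3, e=sp−y≈-0.178447; I≈4.652021, D=e−e_prev≈-1.071416; u=0·(-0.178447)+5/4·4.652021+3/2·(-1.071416)≈4.207903; next y=4/5·3.178447+1/4·4.207903≈3.594734
n=4: y≈3.594734, sp=3, e=sp−y≈-0.594734; I≈4.057288, D=e−e_prev≈-0.416286; u=0·(-0.594734)+5/4·4.057288+3/2·(-0.416286)≈4.447181; next y=4/5·3.594734+1/4·4.447181≈3.987582
n=5: y≈3.987582, sp=-1, e=sp−y≈-4.987582; I≈-0.930294, D=e−e_prev≈-4.392848; u=0·(-4.987582)+5/4·(-0.930294)+3/2·(-4.392848)≈-7.752140; next y=4/5·3.987582+1/4·(-7.752140)≈1.252031
n=6: y≈1.252031, sp=-1, e=sp−y≈-2.252031; I≈-3.182325, D=e−e_prev≈2.735551; u=0·(-2.252031)+5/4·(-3.182325)+3/2·2.735551≈0.125421; next y=4/5·1.252031+1/4·0.125421≈1.032980
n=7: y≈1.032980, sp=-1, e=sp−y≈-2.032980; I≈-5.215304, D=e−e_prev≈0.219051; u=0·(-2.032980)+5/4·(-5.215304)+3/2·0.219051≈-6.190554; next y=4/5·1.032980+1/4·(-6.190554)≈-0.721255
n=8: y≈-0.721255, sp=-1, e=sp−y≈-0.278745; I≈-5.494050, D=e−e_prev≈1.754235; u=0·(-0.278745)+5/4·(-5.494050)+3/2·1.754235≈-4.236210; next y=4/5·(-0.721255)+1/4·(-4.236210)≈-1.636056
n=9: y≈-1.636056, sp=-1, e=sp−y≈0.636056; I≈-4.857993, D=e−e_prev≈0.914802; u=0·0.636056+5/4·(-4.857993)+3/2·0.914802≈-4.700289; next y=4/5·(-1.636056)+1/4·(-4.700289)≈-2.483917
n=10: y≈-2.483917, sp=-1, e=sp−y≈1.483917; I≈-3.374076, D=e−e_prev≈0.847861; u=0·1.483917+5/4·(-3.374076)+3/2·0.847861≈-2.945803; next y=4/5·(-2.483917)+1/4·(-2.945803)≈-2.723585
n=11: y≈-2.723585, sp=-1, e=sp−y≈1.723585; I≈-1.650491, D=e−e_prev≈0.239667; u=0·1.723585+5/4·(-1.650491)+3/2·0.239667≈-1.703613; next y=4/5·(-2.723585)+1/4·(-1.703613)≈-2.604771
n=12: y≈-2.604771, sp=-1, e=sp−y≈1.604771; I≈-0.045720, D=e−e_prev≈-0.118814; u=0·1.604771+5/4·(-0.045720)+3/2·(-0.118814)≈-0.235371; next y=4/5·(-2.604771)+1/4·(-0.235371)≈-2.142659

0 3 8.250 0.000
1 3 1.828 2.063
2 3 5.971 2.107
3 3 4.208 3.178
4 3 4.447 3.595
5 -1 -7.752 3.988
6 -1 0.125 1.252
7 -1 -6.191 1.033
8 -1 -4.236 -0.721
9 -1 -4.700 -1.636
10 -1 -2.946 -2.484
11 -1 -1.704 -2.724
12 -1 -0.235 -2.605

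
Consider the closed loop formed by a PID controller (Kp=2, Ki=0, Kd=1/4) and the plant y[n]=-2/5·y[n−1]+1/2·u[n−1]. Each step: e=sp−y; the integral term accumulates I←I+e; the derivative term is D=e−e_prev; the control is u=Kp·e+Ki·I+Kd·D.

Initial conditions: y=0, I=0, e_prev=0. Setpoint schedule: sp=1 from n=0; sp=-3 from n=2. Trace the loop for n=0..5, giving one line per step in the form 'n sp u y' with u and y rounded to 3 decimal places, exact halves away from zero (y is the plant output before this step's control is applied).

(exact arithmetic carried between steps; '≈' marks a value shown rounded to 6 d.p. or computed from one; I and e_prev carry over from the previous line; the table rounds u and y to 3 d.p., halves away from zero)
n=0: y=0, sp=1, e=sp−y=1; I=1, D=e−e_prev=1; u=2·1+0·1+1/4·1=2.25; next y=-2/5·0+1/2·2.25=1.125
n=1: y=1.125, sp=1, e=sp−y=-0.125; I=0.875, D=e−e_prev=-1.125; u=2·(-0.125)+0·0.875+1/4·(-1.125)=-0.53125; next y=-2/5·1.125+1/2·(-0.53125)=-0.715625
n=2: y=-0.715625, sp=-3, e=sp−y=-2.284375; I=-1.409375, D=e−e_prev=-2.159375; u=2·(-2.284375)+0·(-1.409375)+1/4·(-2.159375)≈-5.108594; next y=-2/5·(-0.715625)+1/2·(-5.108594)≈-2.268047
n=3: y≈-2.268047, sp=-3, e=sp−y≈-0.731953; I≈-2.141328, D=e−e_prev≈1.552422; u=2·(-0.731953)+0·(-2.141328)+1/4·1.552422≈-1.075801; next y=-2/5·(-2.268047)+1/2·(-1.075801)≈0.369318
n=4: y≈0.369318, sp=-3, e=sp−y≈-3.369318; I≈-5.510646, D=e−e_prev≈-2.637365; u=2·(-3.369318)+0·(-5.510646)+1/4·(-2.637365)≈-7.397978; next y=-2/5·0.369318+1/2·(-7.397978)≈-3.846716
n=5: y≈-3.846716, sp=-3, e=sp−y≈0.846716; I≈-4.663930, D=e−e_prev≈4.216035; u=2·0.846716+0·(-4.663930)+1/4·4.216035≈2.747441; next y=-2/5·(-3.846716)+1/2·2.747441≈2.912407

0 1 2.250 0.000
1 1 -0.531 1.125
2 -3 -5.109 -0.716
3 -3 -1.076 -2.268
4 -3 -7.398 0.369
5 -3 2.747 -3.847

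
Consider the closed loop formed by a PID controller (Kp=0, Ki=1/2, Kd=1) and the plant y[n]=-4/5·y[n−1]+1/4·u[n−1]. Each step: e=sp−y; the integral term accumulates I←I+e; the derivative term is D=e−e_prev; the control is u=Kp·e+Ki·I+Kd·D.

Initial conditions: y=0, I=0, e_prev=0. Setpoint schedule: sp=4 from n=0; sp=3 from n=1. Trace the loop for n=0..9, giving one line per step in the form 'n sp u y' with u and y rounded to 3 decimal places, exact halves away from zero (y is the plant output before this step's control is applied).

0 4 6.000 0.000
1 3 0.250 1.500
2 3 7.456 -1.138
3 3 1.020 2.774
4 3 12.152 -1.964
5 3 0.036 4.609
6 3 18.236 -3.679
7 3 -3.483 7.502
8 3 27.008 -6.872
9 3 -11.114 12.250

(exact arithmetic carried between steps; '≈' marks a value shown rounded to 6 d.p. or computed from one; I and e_prev carry over from the previous line; the table rounds u and y to 3 d.p., halves away from zero)
n=0: y=0, sp=4, e=sp−y=4; I=4, D=e−e_prev=4; u=0·4+1/2·4+1·4=6; next y=-4/5·0+1/4·6=1.5
n=1: y=1.5, sp=3, e=sp−y=1.5; I=5.5, D=e−e_prev=-2.5; u=0·1.5+1/2·5.5+1·(-2.5)=0.25; next y=-4/5·1.5+1/4·0.25=-1.1375
n=2: y=-1.1375, sp=3, e=sp−y=4.1375; I=9.6375, D=e−e_prev=2.6375; u=0·4.1375+1/2·9.6375+1·2.6375=7.45625; next y=-4/5·(-1.1375)+1/4·7.45625≈2.774063
n=3: y≈2.774063, sp=3, e=sp−y≈0.225938; I≈9.863438, D=e−e_prev≈-3.911563; u=0·0.225938+1/2·9.863438+1·(-3.911563)≈1.020156; next y=-4/5·2.774063+1/4·1.020156≈-1.964211
n=4: y≈-1.964211, sp=3, e=sp−y≈4.964211; I≈14.827648, D=e−e_prev≈4.738273; u=0·4.964211+1/2·14.827648+1·4.738273≈12.152098; next y=-4/5·(-1.964211)+1/4·12.152098≈4.609393
n=5: y≈4.609393, sp=3, e=sp−y≈-1.609393; I≈13.218255, D=e−e_prev≈-6.573604; u=0·(-1.609393)+1/2·13.218255+1·(-6.573604)≈0.035524; next y=-4/5·4.609393+1/4·0.035524≈-3.678634
n=6: y≈-3.678634, sp=3, e=sp−y≈6.678634; I≈19.896889, D=e−e_prev≈8.288027; u=0·6.678634+1/2·19.896889+1·8.288027≈18.236471; next y=-4/5·(-3.678634)+1/4·18.236471≈7.502025
n=7: y≈7.502025, sp=3, e=sp−y≈-4.502025; I≈15.394864, D=e−e_prev≈-11.180658; u=0·(-4.502025)+1/2·15.394864+1·(-11.180658)≈-3.483226; next y=-4/5·7.502025+1/4·(-3.483226)≈-6.872426
n=8: y≈-6.872426, sp=3, e=sp−y≈9.872426; I≈25.267291, D=e−e_prev≈14.374451; u=0·9.872426+1/2·25.267291+1·14.374451≈27.008096; next y=-4/5·(-6.872426)+1/4·27.008096≈12.249965
n=9: y≈12.249965, sp=3, e=sp−y≈-9.249965; I≈16.017325, D=e−e_prev≈-19.122392; u=0·(-9.249965)+1/2·16.017325+1·(-19.122392)≈-11.113729; next y=-4/5·12.249965+1/4·(-11.113729)≈-12.578404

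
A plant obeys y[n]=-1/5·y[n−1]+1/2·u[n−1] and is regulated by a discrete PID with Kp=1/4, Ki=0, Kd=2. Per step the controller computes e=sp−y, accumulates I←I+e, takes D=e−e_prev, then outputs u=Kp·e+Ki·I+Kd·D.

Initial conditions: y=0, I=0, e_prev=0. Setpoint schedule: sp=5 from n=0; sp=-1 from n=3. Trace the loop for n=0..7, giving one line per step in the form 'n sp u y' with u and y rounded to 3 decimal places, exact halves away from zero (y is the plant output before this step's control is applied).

(exact arithmetic carried between steps; '≈' marks a value shown rounded to 6 d.p. or computed from one; I and e_prev carry over from the previous line; the table rounds u and y to 3 d.p., halves away from zero)
n=0: y=0, sp=5, e=sp−y=5; I=5, D=e−e_prev=5; u=1/4·5+0·5+2·5=11.25; next y=-1/5·0+1/2·11.25=5.625
n=1: y=5.625, sp=5, e=sp−y=-0.625; I=4.375, D=e−e_prev=-5.625; u=1/4·(-0.625)+0·4.375+2·(-5.625)=-11.40625; next y=-1/5·5.625+1/2·(-11.40625)=-6.828125
n=2: y=-6.828125, sp=5, e=sp−y=11.828125; I=16.203125, D=e−e_prev=12.453125; u=1/4·11.828125+0·16.203125+2·12.453125≈27.863281; next y=-1/5·(-6.828125)+1/2·27.863281≈15.297266
n=3: y≈15.297266, sp=-1, e=sp−y≈-16.297266; I≈-0.094141, D=e−e_prev≈-28.125391; u=1/4·(-16.297266)+0·(-0.094141)+2·(-28.125391)≈-60.325098; next y=-1/5·15.297266+1/2·(-60.325098)≈-33.222002
n=4: y≈-33.222002, sp=-1, e=sp−y≈32.222002; I≈32.127861, D=e−e_prev≈48.519268; u=1/4·32.222002+0·32.127861+2·48.519268≈105.094036; next y=-1/5·(-33.222002)+1/2·105.094036≈59.191418
n=5: y≈59.191418, sp=-1, e=sp−y≈-60.191418; I≈-28.063557, D=e−e_prev≈-92.413420; u=1/4·(-60.191418)+0·(-28.063557)+2·(-92.413420)≈-199.874695; next y=-1/5·59.191418+1/2·(-199.874695)≈-111.775631
n=6: y≈-111.775631, sp=-1, e=sp−y≈110.775631; I≈82.712074, D=e−e_prev≈170.967049; u=1/4·110.775631+0·82.712074+2·170.967049≈369.628006; next y=-1/5·(-111.775631)+1/2·369.628006≈207.169129
n=7: y≈207.169129, sp=-1, e=sp−y≈-208.169129; I≈-125.457055, D=e−e_prev≈-318.944760; u=1/4·(-208.169129)+0·(-125.457055)+2·(-318.944760)≈-689.931803; next y=-1/5·207.169129+1/2·(-689.931803)≈-386.399728

0 5 11.250 0.000
1 5 -11.406 5.625
2 5 27.863 -6.828
3 -1 -60.325 15.297
4 -1 105.094 -33.222
5 -1 -199.875 59.191
6 -1 369.628 -111.776
7 -1 -689.932 207.169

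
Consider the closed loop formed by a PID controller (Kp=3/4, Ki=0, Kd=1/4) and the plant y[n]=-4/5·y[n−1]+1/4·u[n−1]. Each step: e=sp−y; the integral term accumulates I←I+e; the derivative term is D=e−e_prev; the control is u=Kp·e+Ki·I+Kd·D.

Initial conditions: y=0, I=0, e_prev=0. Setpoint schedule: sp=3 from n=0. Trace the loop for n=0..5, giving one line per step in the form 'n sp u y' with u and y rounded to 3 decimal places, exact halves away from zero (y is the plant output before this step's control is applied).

(exact arithmetic carried between steps; '≈' marks a value shown rounded to 6 d.p. or computed from one; I and e_prev carry over from the previous line; the table rounds u and y to 3 d.p., halves away from zero)
n=0: y=0, sp=3, e=sp−y=3; I=3, D=e−e_prev=3; u=3/4·3+0·3+1/4·3=3; next y=-4/5·0+1/4·3=0.75
n=1: y=0.75, sp=3, e=sp−y=2.25; I=5.25, D=e−e_prev=-0.75; u=3/4·2.25+0·5.25+1/4·(-0.75)=1.5; next y=-4/5·0.75+1/4·1.5=-0.225
n=2: y=-0.225, sp=3, e=sp−y=3.225; I=8.475, D=e−e_prev=0.975; u=3/4·3.225+0·8.475+1/4·0.975=2.6625; next y=-4/5·(-0.225)+1/4·2.6625=0.845625
n=3: y=0.845625, sp=3, e=sp−y=2.154375; I=10.629375, D=e−e_prev=-1.070625; u=3/4·2.154375+0·10.629375+1/4·(-1.070625)=1.348125; next y=-4/5·0.845625+1/4·1.348125≈-0.339469
n=4: y≈-0.339469, sp=3, e=sp−y≈3.339469; I≈13.968844, D=e−e_prev≈1.185094; u=3/4·3.339469+0·13.968844+1/4·1.185094≈2.800875; next y=-4/5·(-0.339469)+1/4·2.800875≈0.971794
n=5: y≈0.971794, sp=3, e=sp−y≈2.028206; I≈15.99705, D=e−e_prev≈-1.311263; u=3/4·2.028206+0·15.99705+1/4·(-1.311263)≈1.193339; next y=-4/5·0.971794+1/4·1.193339≈-0.479100

0 3 3.000 0.000
1 3 1.500 0.750
2 3 2.663 -0.225
3 3 1.348 0.846
4 3 2.801 -0.339
5 3 1.193 0.972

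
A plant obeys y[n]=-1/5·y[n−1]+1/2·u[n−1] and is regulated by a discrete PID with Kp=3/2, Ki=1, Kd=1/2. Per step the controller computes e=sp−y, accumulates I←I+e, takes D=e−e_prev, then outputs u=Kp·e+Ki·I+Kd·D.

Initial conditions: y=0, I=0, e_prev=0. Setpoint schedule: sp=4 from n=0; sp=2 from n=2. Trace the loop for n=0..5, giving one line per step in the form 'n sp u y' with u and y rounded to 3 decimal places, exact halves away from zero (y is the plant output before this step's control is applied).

0 4 12.000 0.000
1 4 -4.000 6.000
2 2 18.600 -3.200
3 2 -19.220 9.940
4 2 44.024 -11.598
5 2 -60.936 24.332

(exact arithmetic carried between steps; '≈' marks a value shown rounded to 6 d.p. or computed from one; I and e_prev carry over from the previous line; the table rounds u and y to 3 d.p., halves away from zero)
n=0: y=0, sp=4, e=sp−y=4; I=4, D=e−e_prev=4; u=3/2·4+1·4+1/2·4=12; next y=-1/5·0+1/2·12=6
n=1: y=6, sp=4, e=sp−y=-2; I=2, D=e−e_prev=-6; u=3/2·(-2)+1·2+1/2·(-6)=-4; next y=-1/5·6+1/2·(-4)=-3.2
n=2: y=-3.2, sp=2, e=sp−y=5.2; I=7.2, D=e−e_prev=7.2; u=3/2·5.2+1·7.2+1/2·7.2=18.6; next y=-1/5·(-3.2)+1/2·18.6=9.94
n=3: y=9.94, sp=2, e=sp−y=-7.94; I=-0.74, D=e−e_prev=-13.14; u=3/2·(-7.94)+1·(-0.74)+1/2·(-13.14)=-19.22; next y=-1/5·9.94+1/2·(-19.22)=-11.598
n=4: y=-11.598, sp=2, e=sp−y=13.598; I=12.858, D=e−e_prev=21.538; u=3/2·13.598+1·12.858+1/2·21.538=44.024; next y=-1/5·(-11.598)+1/2·44.024=24.3316
n=5: y=24.3316, sp=2, e=sp−y=-22.3316; I=-9.4736, D=e−e_prev=-35.9296; u=3/2·(-22.3316)+1·(-9.4736)+1/2·(-35.9296)=-60.9358; next y=-1/5·24.3316+1/2·(-60.9358)=-35.33422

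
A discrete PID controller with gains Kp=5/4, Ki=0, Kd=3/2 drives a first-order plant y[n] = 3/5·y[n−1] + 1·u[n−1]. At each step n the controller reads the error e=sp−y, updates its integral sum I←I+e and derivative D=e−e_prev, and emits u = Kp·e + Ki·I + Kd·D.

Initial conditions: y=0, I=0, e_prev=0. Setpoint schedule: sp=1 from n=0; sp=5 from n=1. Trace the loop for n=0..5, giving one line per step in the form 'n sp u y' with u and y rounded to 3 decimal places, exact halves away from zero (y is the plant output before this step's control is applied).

(exact arithmetic carried between steps; '≈' marks a value shown rounded to 6 d.p. or computed from one; I and e_prev carry over from the previous line; the table rounds u and y to 3 d.p., halves away from zero)
n=0: y=0, sp=1, e=sp−y=1; I=1, D=e−e_prev=1; u=5/4·1+0·1+3/2·1=2.75; next y=3/5·0+1·2.75=2.75
n=1: y=2.75, sp=5, e=sp−y=2.25; I=3.25, D=e−e_prev=1.25; u=5/4·2.25+0·3.25+3/2·1.25=4.6875; next y=3/5·2.75+1·4.6875=6.3375
n=2: y=6.3375, sp=5, e=sp−y=-1.3375; I=1.9125, D=e−e_prev=-3.5875; u=5/4·(-1.3375)+0·1.9125+3/2·(-3.5875)=-7.053125; next y=3/5·6.3375+1·(-7.053125)=-3.250625
n=3: y=-3.250625, sp=5, e=sp−y=8.250625; I=10.163125, D=e−e_prev=9.588125; u=5/4·8.250625+0·10.163125+3/2·9.588125≈24.695469; next y=3/5·(-3.250625)+1·24.695469≈22.745094
n=4: y≈22.745094, sp=5, e=sp−y≈-17.745094; I≈-7.581969, D=e−e_prev≈-25.995719; u=5/4·(-17.745094)+0·(-7.581969)+3/2·(-25.995719)≈-61.174945; next y=3/5·22.745094+1·(-61.174945)≈-47.527889
n=5: y≈-47.527889, sp=5, e=sp−y≈52.527889; I≈44.945920, D=e−e_prev≈70.272983; u=5/4·52.527889+0·44.945920+3/2·70.272983≈171.069336; next y=3/5·(-47.527889)+1·171.069336≈142.552602

0 1 2.750 0.000
1 5 4.688 2.750
2 5 -7.053 6.338
3 5 24.695 -3.251
4 5 -61.175 22.745
5 5 171.069 -47.528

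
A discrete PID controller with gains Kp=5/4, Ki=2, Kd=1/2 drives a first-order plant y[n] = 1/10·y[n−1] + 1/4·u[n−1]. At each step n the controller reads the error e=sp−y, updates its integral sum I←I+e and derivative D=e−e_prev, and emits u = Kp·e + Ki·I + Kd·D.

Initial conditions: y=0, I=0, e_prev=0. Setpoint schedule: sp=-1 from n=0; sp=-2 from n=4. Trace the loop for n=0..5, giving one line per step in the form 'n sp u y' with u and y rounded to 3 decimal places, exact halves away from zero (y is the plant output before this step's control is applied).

(exact arithmetic carried between steps; '≈' marks a value shown rounded to 6 d.p. or computed from one; I and e_prev carry over from the previous line; the table rounds u and y to 3 d.p., halves away from zero)
n=0: y=0, sp=-1, e=sp−y=-1; I=-1, D=e−e_prev=-1; u=5/4·(-1)+2·(-1)+1/2·(-1)=-3.75; next y=1/10·0+1/4·(-3.75)=-0.9375
n=1: y=-0.9375, sp=-1, e=sp−y=-0.0625; I=-1.0625, D=e−e_prev=0.9375; u=5/4·(-0.0625)+2·(-1.0625)+1/2·0.9375=-1.734375; next y=1/10·(-0.9375)+1/4·(-1.734375)≈-0.527344
n=2: y≈-0.527344, sp=-1, e=sp−y≈-0.472656; I≈-1.535156, D=e−e_prev≈-0.410156; u=5/4·(-0.472656)+2·(-1.535156)+1/2·(-0.410156)≈-3.866211; next y=1/10·(-0.527344)+1/4·(-3.866211)≈-1.019287
n=3: y≈-1.019287, sp=-1, e=sp−y≈0.019287; I≈-1.515869, D=e−e_prev≈0.491943; u=5/4·0.019287+2·(-1.515869)+1/2·0.491943≈-2.761658; next y=1/10·(-1.019287)+1/4·(-2.761658)≈-0.792343
n=4: y≈-0.792343, sp=-2, e=sp−y≈-1.207657; I≈-2.723526, D=e−e_prev≈-1.226944; u=5/4·(-1.207657)+2·(-2.723526)+1/2·(-1.226944)≈-7.570095; next y=1/10·(-0.792343)+1/4·(-7.570095)≈-1.971758
n=5: y≈-1.971758, sp=-2, e=sp−y≈-0.028242; I≈-2.751768, D=e−e_prev≈1.179415; u=5/4·(-0.028242)+2·(-2.751768)+1/2·1.179415≈-4.949131; next y=1/10·(-1.971758)+1/4·(-4.949131)≈-1.434459

0 -1 -3.750 0.000
1 -1 -1.734 -0.938
2 -1 -3.866 -0.527
3 -1 -2.762 -1.019
4 -2 -7.570 -0.792
5 -2 -4.949 -1.972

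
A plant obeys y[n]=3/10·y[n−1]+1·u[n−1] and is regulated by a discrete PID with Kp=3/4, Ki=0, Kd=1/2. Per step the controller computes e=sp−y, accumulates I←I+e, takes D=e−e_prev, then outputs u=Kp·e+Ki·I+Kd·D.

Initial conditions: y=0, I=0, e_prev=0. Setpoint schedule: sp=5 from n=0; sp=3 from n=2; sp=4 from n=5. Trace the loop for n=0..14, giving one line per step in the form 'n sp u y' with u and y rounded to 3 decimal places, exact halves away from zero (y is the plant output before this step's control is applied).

(exact arithmetic carried between steps; '≈' marks a value shown rounded to 6 d.p. or computed from one; I and e_prev carry over from the previous line; the table rounds u and y to 3 d.p., halves away from zero)
n=0: y=0, sp=5, e=sp−y=5; I=5, D=e−e_prev=5; u=3/4·5+0·5+1/2·5=6.25; next y=3/10·0+1·6.25=6.25
n=1: y=6.25, sp=5, e=sp−y=-1.25; I=3.75, D=e−e_prev=-6.25; u=3/4·(-1.25)+0·3.75+1/2·(-6.25)=-4.0625; next y=3/10·6.25+1·(-4.0625)=-2.1875
n=2: y=-2.1875, sp=3, e=sp−y=5.1875; I=8.9375, D=e−e_prev=6.4375; u=3/4·5.1875+0·8.9375+1/2·6.4375=7.109375; next y=3/10·(-2.1875)+1·7.109375=6.453125
n=3: y=6.453125, sp=3, e=sp−y=-3.453125; I=5.484375, D=e−e_prev=-8.640625; u=3/4·(-3.453125)+0·5.484375+1/2·(-8.640625)≈-6.910156; next y=3/10·6.453125+1·(-6.910156)≈-4.974219
n=4: y≈-4.974219, sp=3, e=sp−y≈7.974219; I≈13.458594, D=e−e_prev≈11.427344; u=3/4·7.974219+0·13.458594+1/2·11.427344≈11.694336; next y=3/10·(-4.974219)+1·11.694336≈10.202070
n=5: y≈10.202070, sp=4, e=sp−y≈-6.202070; I≈7.256523, D=e−e_prev≈-14.176289; u=3/4·(-6.202070)+0·7.256523+1/2·(-14.176289)≈-11.739697; next y=3/10·10.202070+1·(-11.739697)≈-8.679076
n=6: y≈-8.679076, sp=4, e=sp−y≈12.679076; I≈19.935600, D=e−e_prev≈18.881146; u=3/4·12.679076+0·19.935600+1/2·18.881146≈18.949880; next y=3/10·(-8.679076)+1·18.949880≈16.346158
n=7: y≈16.346158, sp=4, e=sp−y≈-12.346158; I≈7.589442, D=e−e_prev≈-25.025234; u=3/4·(-12.346158)+0·7.589442+1/2·(-25.025234)≈-21.772235; next y=3/10·16.346158+1·(-21.772235)≈-16.868388
n=8: y≈-16.868388, sp=4, e=sp−y≈20.868388; I≈28.457830, D=e−e_prev≈33.214545; u=3/4·20.868388+0·28.457830+1/2·33.214545≈32.258563; next y=3/10·(-16.868388)+1·32.258563≈27.198047
n=9: y≈27.198047, sp=4, e=sp−y≈-23.198047; I≈5.259783, D=e−e_prev≈-44.066435; u=3/4·(-23.198047)+0·5.259783+1/2·(-44.066435)≈-39.431753; next y=3/10·27.198047+1·(-39.431753)≈-31.272339
n=10: y≈-31.272339, sp=4, e=sp−y≈35.272339; I≈40.532121, D=e−e_prev≈58.470386; u=3/4·35.272339+0·40.532121+1/2·58.470386≈55.689447; next y=3/10·(-31.272339)+1·55.689447≈46.307745
n=11: y≈46.307745, sp=4, e=sp−y≈-42.307745; I≈-1.775624, D=e−e_prev≈-77.580084; u=3/4·(-42.307745)+0·(-1.775624)+1/2·(-77.580084)≈-70.520851; next y=3/10·46.307745+1·(-70.520851)≈-56.628527
n=12: y≈-56.628527, sp=4, e=sp−y≈60.628527; I≈58.852903, D=e−e_prev≈102.936273; u=3/4·60.628527+0·58.852903+1/2·102.936273≈96.939532; next y=3/10·(-56.628527)+1·96.939532≈79.950974
n=13: y≈79.950974, sp=4, e=sp−y≈-75.950974; I≈-17.098070, D=e−e_prev≈-136.579501; u=3/4·(-75.950974)+0·(-17.098070)+1/2·(-136.579501)≈-125.252981; next y=3/10·79.950974+1·(-125.252981)≈-101.267688
n=14: y≈-101.267688, sp=4, e=sp−y≈105.267688; I≈88.169618, D=e−e_prev≈181.218662; u=3/4·105.267688+0·88.169618+1/2·181.218662≈169.560097; next y=3/10·(-101.267688)+1·169.560097≈139.179791

0 5 6.250 0.000
1 5 -4.063 6.250
2 3 7.109 -2.188
3 3 -6.910 6.453
4 3 11.694 -4.974
5 4 -11.740 10.202
6 4 18.950 -8.679
7 4 -21.772 16.346
8 4 32.259 -16.868
9 4 -39.432 27.198
10 4 55.689 -31.272
11 4 -70.521 46.308
12 4 96.940 -56.629
13 4 -125.253 79.951
14 4 169.560 -101.268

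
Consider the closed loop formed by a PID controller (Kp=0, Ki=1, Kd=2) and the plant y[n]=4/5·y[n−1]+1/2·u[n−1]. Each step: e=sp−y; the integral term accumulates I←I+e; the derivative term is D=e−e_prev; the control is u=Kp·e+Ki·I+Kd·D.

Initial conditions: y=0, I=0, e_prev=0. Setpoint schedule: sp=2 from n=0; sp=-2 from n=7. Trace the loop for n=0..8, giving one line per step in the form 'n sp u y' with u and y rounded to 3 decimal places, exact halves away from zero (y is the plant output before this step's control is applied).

0 2 6.000 0.000
1 2 -5.000 3.000
2 2 9.300 -0.100
3 2 -8.810 4.570
4 2 13.917 -0.749
5 2 -15.297 6.359
6 2 21.321 -2.561
7 -2 -37.477 8.612
8 -2 43.639 -11.849

(exact arithmetic carried between steps; '≈' marks a value shown rounded to 6 d.p. or computed from one; I and e_prev carry over from the previous line; the table rounds u and y to 3 d.p., halves away from zero)
n=0: y=0, sp=2, e=sp−y=2; I=2, D=e−e_prev=2; u=0·2+1·2+2·2=6; next y=4/5·0+1/2·6=3
n=1: y=3, sp=2, e=sp−y=-1; I=1, D=e−e_prev=-3; u=0·(-1)+1·1+2·(-3)=-5; next y=4/5·3+1/2·(-5)=-0.1
n=2: y=-0.1, sp=2, e=sp−y=2.1; I=3.1, D=e−e_prev=3.1; u=0·2.1+1·3.1+2·3.1=9.3; next y=4/5·(-0.1)+1/2·9.3=4.57
n=3: y=4.57, sp=2, e=sp−y=-2.57; I=0.53, D=e−e_prev=-4.67; u=0·(-2.57)+1·0.53+2·(-4.67)=-8.81; next y=4/5·4.57+1/2·(-8.81)=-0.749
n=4: y=-0.749, sp=2, e=sp−y=2.749; I=3.279, D=e−e_prev=5.319; u=0·2.749+1·3.279+2·5.319=13.917; next y=4/5·(-0.749)+1/2·13.917=6.3593
n=5: y=6.3593, sp=2, e=sp−y=-4.3593; I=-1.0803, D=e−e_prev=-7.1083; u=0·(-4.3593)+1·(-1.0803)+2·(-7.1083)=-15.2969; next y=4/5·6.3593+1/2·(-15.2969)=-2.56101
n=6: y=-2.56101, sp=2, e=sp−y=4.56101; I=3.48071, D=e−e_prev=8.92031; u=0·4.56101+1·3.48071+2·8.92031=21.32133; next y=4/5·(-2.56101)+1/2·21.32133=8.611857
n=7: y=8.611857, sp=-2, e=sp−y=-10.611857; I=-7.131147, D=e−e_prev=-15.172867; u=0·(-10.611857)+1·(-7.131147)+2·(-15.172867)=-37.476881; next y=4/5·8.611857+1/2·(-37.476881)≈-11.848955
n=8: y≈-11.848955, sp=-2, e=sp−y≈9.848955; I≈2.717808, D=e−e_prev≈20.460812; u=0·9.848955+1·2.717808+2·20.460812≈43.639432; next y=4/5·(-11.848955)+1/2·43.639432≈12.340552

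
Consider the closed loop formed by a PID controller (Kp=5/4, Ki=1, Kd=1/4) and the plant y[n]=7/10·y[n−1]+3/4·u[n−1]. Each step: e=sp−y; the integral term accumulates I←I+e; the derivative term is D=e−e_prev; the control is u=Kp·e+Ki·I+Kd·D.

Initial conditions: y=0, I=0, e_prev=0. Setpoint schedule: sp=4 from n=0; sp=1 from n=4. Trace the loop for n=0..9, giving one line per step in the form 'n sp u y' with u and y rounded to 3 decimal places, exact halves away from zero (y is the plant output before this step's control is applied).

0 4 10.000 0.000
1 4 -5.750 7.500
2 4 9.031 0.938
3 4 -5.777 7.430
4 1 1.321 0.868
5 1 -1.263 1.598
6 1 1.888 0.171
7 1 -1.052 1.536
8 1 1.877 0.286
9 1 -1.027 1.609

(exact arithmetic carried between steps; '≈' marks a value shown rounded to 6 d.p. or computed from one; I and e_prev carry over from the previous line; the table rounds u and y to 3 d.p., halves away from zero)
n=0: y=0, sp=4, e=sp−y=4; I=4, D=e−e_prev=4; u=5/4·4+1·4+1/4·4=10; next y=7/10·0+3/4·10=7.5
n=1: y=7.5, sp=4, e=sp−y=-3.5; I=0.5, D=e−e_prev=-7.5; u=5/4·(-3.5)+1·0.5+1/4·(-7.5)=-5.75; next y=7/10·7.5+3/4·(-5.75)=0.9375
n=2: y=0.9375, sp=4, e=sp−y=3.0625; I=3.5625, D=e−e_prev=6.5625; u=5/4·3.0625+1·3.5625+1/4·6.5625=9.03125; next y=7/10·0.9375+3/4·9.03125≈7.429688
n=3: y≈7.429688, sp=4, e=sp−y≈-3.429688; I≈0.132813, D=e−e_prev≈-6.492188; u=5/4·(-3.429688)+1·0.132813+1/4·(-6.492188)≈-5.777344; next y=7/10·7.429688+3/4·(-5.777344)≈0.867773
n=4: y≈0.867773, sp=1, e=sp−y≈0.132227; I≈0.265039, D=e−e_prev≈3.561914; u=5/4·0.132227+1·0.265039+1/4·3.561914≈1.320801; next y=7/10·0.867773+3/4·1.320801≈1.598042
n=5: y≈1.598042, sp=1, e=sp−y≈-0.598042; I≈-0.333003, D=e−e_prev≈-0.730269; u=5/4·(-0.598042)+1·(-0.333003)+1/4·(-0.730269)≈-1.263123; next y=7/10·1.598042+3/4·(-1.263123)≈0.171287
n=6: y≈0.171287, sp=1, e=sp−y≈0.828713; I≈0.495710, D=e−e_prev≈1.426755; u=5/4·0.828713+1·0.495710+1/4·1.426755≈1.888289; next y=7/10·0.171287+3/4·1.888289≈1.536118
n=7: y≈1.536118, sp=1, e=sp−y≈-0.536118; I≈-0.040408, D=e−e_prev≈-1.364830; u=5/4·(-0.536118)+1·(-0.040408)+1/4·(-1.364830)≈-1.051763; next y=7/10·1.536118+3/4·(-1.051763)≈0.286460
n=8: y≈0.286460, sp=1, e=sp−y≈0.713540; I≈0.673132, D=e−e_prev≈1.249658; u=5/4·0.713540+1·0.673132+1/4·1.249658≈1.877471; next y=7/10·0.286460+3/4·1.877471≈1.608625
n=9: y≈1.608625, sp=1, e=sp−y≈-0.608625; I≈0.064506, D=e−e_prev≈-1.322165; u=5/4·(-0.608625)+1·0.064506+1/4·(-1.322165)≈-1.026817; next y=7/10·1.608625+3/4·(-1.026817)≈0.355925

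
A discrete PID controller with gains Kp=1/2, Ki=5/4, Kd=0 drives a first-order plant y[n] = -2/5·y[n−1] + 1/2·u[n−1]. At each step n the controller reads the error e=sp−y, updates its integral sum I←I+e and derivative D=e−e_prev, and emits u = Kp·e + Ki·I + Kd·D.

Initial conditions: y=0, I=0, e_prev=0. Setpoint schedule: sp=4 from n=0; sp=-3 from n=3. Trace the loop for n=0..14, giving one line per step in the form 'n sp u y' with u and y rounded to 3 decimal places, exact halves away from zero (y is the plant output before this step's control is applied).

(exact arithmetic carried between steps; '≈' marks a value shown rounded to 6 d.p. or computed from one; I and e_prev carry over from the previous line; the table rounds u and y to 3 d.p., halves away from zero)
n=0: y=0, sp=4, e=sp−y=4; I=4, D=e−e_prev=4; u=1/2·4+5/4·4+0·4=7; next y=-2/5·0+1/2·7=3.5
n=1: y=3.5, sp=4, e=sp−y=0.5; I=4.5, D=e−e_prev=-3.5; u=1/2·0.5+5/4·4.5+0·(-3.5)=5.875; next y=-2/5·3.5+1/2·5.875=1.5375
n=2: y=1.5375, sp=4, e=sp−y=2.4625; I=6.9625, D=e−e_prev=1.9625; u=1/2·2.4625+5/4·6.9625+0·1.9625=9.934375; next y=-2/5·1.5375+1/2·9.934375≈4.352188
n=3: y≈4.352188, sp=-3, e=sp−y≈-7.352188; I≈-0.389688, D=e−e_prev≈-9.814688; u=1/2·(-7.352188)+5/4·(-0.389688)+0·(-9.814688)≈-4.163203; next y=-2/5·4.352188+1/2·(-4.163203)≈-3.822477
n=4: y≈-3.822477, sp=-3, e=sp−y≈0.822477; I≈0.432789, D=e−e_prev≈8.174664; u=1/2·0.822477+5/4·0.432789+0·8.174664≈0.952225; next y=-2/5·(-3.822477)+1/2·0.952225≈2.005103
n=5: y≈2.005103, sp=-3, e=sp−y≈-5.005103; I≈-4.572314, D=e−e_prev≈-5.827579; u=1/2·(-5.005103)+5/4·(-4.572314)+0·(-5.827579)≈-8.217944; next y=-2/5·2.005103+1/2·(-8.217944)≈-4.911013
n=6: y≈-4.911013, sp=-3, e=sp−y≈1.911013; I≈-2.661301, D=e−e_prev≈6.916116; u=1/2·1.911013+5/4·(-2.661301)+0·6.916116≈-2.371119; next y=-2/5·(-4.911013)+1/2·(-2.371119)≈0.778845
n=7: y≈0.778845, sp=-3, e=sp−y≈-3.778845; I≈-6.440146, D=e−e_prev≈-5.689859; u=1/2·(-3.778845)+5/4·(-6.440146)+0·(-5.689859)≈-9.939606; next y=-2/5·0.778845+1/2·(-9.939606)≈-5.281341
n=8: y≈-5.281341, sp=-3, e=sp−y≈2.281341; I≈-4.158805, D=e−e_prev≈6.060187; u=1/2·2.281341+5/4·(-4.158805)+0·6.060187≈-4.057836; next y=-2/5·(-5.281341)+1/2·(-4.057836)≈0.083618
n=9: y≈0.083618, sp=-3, e=sp−y≈-3.083618; I≈-7.242424, D=e−e_prev≈-5.364959; u=1/2·(-3.083618)+5/4·(-7.242424)+0·(-5.364959)≈-10.594839; next y=-2/5·0.083618+1/2·(-10.594839)≈-5.330867
n=10: y≈-5.330867, sp=-3, e=sp−y≈2.330867; I≈-4.911557, D=e−e_prev≈5.414485; u=1/2·2.330867+5/4·(-4.911557)+0·5.414485≈-4.974013; next y=-2/5·(-5.330867)+1/2·(-4.974013)≈-0.354660
n=11: y≈-0.354660, sp=-3, e=sp−y≈-2.645340; I≈-7.556897, D=e−e_prev≈-4.976207; u=1/2·(-2.645340)+5/4·(-7.556897)+0·(-4.976207)≈-10.768792; next y=-2/5·(-0.354660)+1/2·(-10.768792)≈-5.242532
n=12: y≈-5.242532, sp=-3, e=sp−y≈2.242532; I≈-5.314365, D=e−e_prev≈4.887872; u=1/2·2.242532+5/4·(-5.314365)+0·4.887872≈-5.521691; next y=-2/5·(-5.242532)+1/2·(-5.521691)≈-0.663833
n=13: y≈-0.663833, sp=-3, e=sp−y≈-2.336167; I≈-7.650533, D=e−e_prev≈-4.578699; u=1/2·(-2.336167)+5/4·(-7.650533)+0·(-4.578699)≈-10.731250; next y=-2/5·(-0.663833)+1/2·(-10.731250)≈-5.100092
n=14: y≈-5.100092, sp=-3, e=sp−y≈2.100092; I≈-5.550441, D=e−e_prev≈4.436259; u=1/2·2.100092+5/4·(-5.550441)+0·4.436259≈-5.888005; next y=-2/5·(-5.100092)+1/2·(-5.888005)≈-0.903966

0 4 7.000 0.000
1 4 5.875 3.500
2 4 9.934 1.538
3 -3 -4.163 4.352
4 -3 0.952 -3.822
5 -3 -8.218 2.005
6 -3 -2.371 -4.911
7 -3 -9.940 0.779
8 -3 -4.058 -5.281
9 -3 -10.595 0.084
10 -3 -4.974 -5.331
11 -3 -10.769 -0.355
12 -3 -5.522 -5.243
13 -3 -10.731 -0.664
14 -3 -5.888 -5.100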